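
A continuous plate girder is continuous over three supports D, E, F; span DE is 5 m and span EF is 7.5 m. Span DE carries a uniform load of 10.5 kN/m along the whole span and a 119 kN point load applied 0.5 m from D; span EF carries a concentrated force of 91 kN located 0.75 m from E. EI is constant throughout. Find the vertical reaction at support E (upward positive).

Release continuity at E by inserting a hinge; the redundant is the internal moment M_E. The primary structure is two simply-supported spans DE and EF.
Rotations at E on the released spans (each span's end-slope, ×1/EI):
  span DE: UDL 10.5: wL³/(24EI) = 54.69/EI
  span DE: point load 119 at a = 0.5: Pab(L + a)/(6LEI) = 49.09/EI
  span EF: point load 91 at a = 0.75: Pab(L + b)/(6LEI) = 145.9/EI
  relative rotation θ_0 = (103.8 + 145.9)/EI = 249.7/EI
A unit hogging moment at E produces rotation L₁/(3EI) + L₂/(3EI) = 4.167/EI.
Slope continuity at E: θ_0 = M_E·4.167/EI, so M_E = 249.7/4.167 = 59.92 kN·m (hogging).
Span DE, ΣM about D with M_E applied at E: R_E^{DE}·5 = 190.8 + 59.92, so R_E^{DE} = 50.13 kN and R_D = 171.5 − 50.13 = 121.4 kN.
Span EF, ΣM about F: R_E^{EF}·7.5 = 614.2 + 59.92, so R_E^{EF} = 89.89 kN and R_F = 91 − 89.89 = 1.111 kN.
R_E = 50.13 + 89.89 = 140 kN.

R_E = 140 kN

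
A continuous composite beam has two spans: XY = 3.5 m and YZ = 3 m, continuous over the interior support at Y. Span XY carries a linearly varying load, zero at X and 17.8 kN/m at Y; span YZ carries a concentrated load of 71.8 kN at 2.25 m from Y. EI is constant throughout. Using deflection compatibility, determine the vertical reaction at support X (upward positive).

Release continuity at Y by inserting a hinge; the redundant is the internal moment M_Y. The primary structure is two simply-supported spans XY and YZ.
End slopes at the hinge Y, treating each span as simply supported:
  span XY: triangular load, peak 17.8: w₀L³/(45EI) = 16.96/EI
  span YZ: point load 71.8 at a = 2.25: Pab(L + b)/(6LEI) = 25.24/EI
  relative rotation θ_0 = (16.96 + 25.24)/EI = 42.2/EI
A unit hogging moment at Y produces rotation L₁/(3EI) + L₂/(3EI) = 2.167/EI.
Compatibility: M_Y·(L₁+L₂)/(3EI) = θ_0, giving M_Y = 19.48 kN·m (hogging).
Span XY, ΣM about X with M_Y applied at Y: R_Y^{XY}·3.5 = 72.68 + 19.48, so R_Y^{XY} = 26.33 kN and R_X = 31.15 − 26.33 = 4.818 kN.

R_X = 4.818 kN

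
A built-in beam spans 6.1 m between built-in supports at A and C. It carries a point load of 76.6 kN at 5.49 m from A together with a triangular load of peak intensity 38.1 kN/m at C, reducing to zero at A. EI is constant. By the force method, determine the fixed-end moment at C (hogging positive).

Release both end moments; the primary structure is a simply-supported span AC with redundants M_A and M_C.
On the primary (simply-supported) span, the end slopes from the loading are:
  at A: point load 76.6 at a = 5.49: Pab(L + b)/(6LEI) = 47.03/EI
  at C: point load 76.6 at a = 5.49: Pab(L + a)/(6LEI) = 81.23/EI
  at A: triangular load, peak 38.1: 7w₀L³/(360EI) = 168.2/EI
  at C: triangular load, peak 38.1: w₀L³/(45EI) = 192.2/EI
  θ_A0 = 215.2/EI,  θ_C0 = 273.4/EI
Flexibility coefficients: a unit moment at one end gives L/(3EI) there and L/(6EI) at the far end, so f₁₁ = f₂₂ = 2.033/EI and f₁₂ = f₂₁ = 1.017/EI.
Compatibility — zero rotation at each built-in end:
  2.033 M_A + 1.017 M_C = 215.2
  1.017 M_A + 2.033 M_C = 273.4
Solving the pair gives M_A = 51.46 kN·m and M_C = 108.7 kN·m (hogging).

M_C = 108.7 kN·m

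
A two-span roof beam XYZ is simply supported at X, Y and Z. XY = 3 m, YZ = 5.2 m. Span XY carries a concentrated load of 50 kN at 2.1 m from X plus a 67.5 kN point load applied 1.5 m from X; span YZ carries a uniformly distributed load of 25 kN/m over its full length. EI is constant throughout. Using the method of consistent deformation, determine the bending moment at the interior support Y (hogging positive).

M_Y = 77.27 kN·m

Take M_Y as the redundant. Released structure: two simple spans XY and YZ with a hinge at Y.
End slopes at the hinge Y, treating each span as simply supported:
  span XY: point load 50 at a = 2.1: Pab(L + a)/(6LEI) = 26.77/EI
  span XY: point load 67.5 at a = 1.5: Pab(L + a)/(6LEI) = 37.97/EI
  span YZ: UDL 25: wL³/(24EI) = 146.5/EI
  relative rotation θ_0 = (64.74 + 146.5)/EI = 211.2/EI
A unit hogging moment at Y produces rotation L₁/(3EI) + L₂/(3EI) = 2.733/EI.
Slope continuity at Y: θ_0 = M_Y·2.733/EI, so M_Y = 211.2/2.733 = 77.27 kN·m (hogging).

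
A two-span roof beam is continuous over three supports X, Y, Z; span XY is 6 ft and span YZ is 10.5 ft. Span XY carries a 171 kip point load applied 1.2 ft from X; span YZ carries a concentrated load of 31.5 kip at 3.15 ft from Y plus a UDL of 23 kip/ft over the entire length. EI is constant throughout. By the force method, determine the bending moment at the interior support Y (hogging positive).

Release continuity at Y by inserting a hinge; the redundant is the internal moment M_Y. The primary structure is two simply-supported spans XY and YZ.
End slopes at the hinge Y, treating each span as simply supported:
  span XY: point load 171 at a = 1.2: Pab(L + a)/(6LEI) = 197/EI
  span YZ: point load 31.5 at a = 3.15: Pab(L + b)/(6LEI) = 206.6/EI
  span YZ: UDL 23: wL³/(24EI) = 1109/EI
  relative rotation θ_0 = (197 + 1316)/EI = 1513/EI
A unit hogging moment at Y produces rotation L₁/(3EI) + L₂/(3EI) = 5.5/EI.
Slope continuity at Y: θ_0 = M_Y·5.5/EI, so M_Y = 1513/5.5 = 275.1 kip·ft (hogging).

M_Y = 275.1 kip·ft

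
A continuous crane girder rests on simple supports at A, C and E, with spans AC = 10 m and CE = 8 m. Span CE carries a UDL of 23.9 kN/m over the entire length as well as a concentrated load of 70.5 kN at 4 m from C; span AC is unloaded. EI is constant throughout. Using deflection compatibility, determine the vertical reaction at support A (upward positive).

Release continuity at C by inserting a hinge; the redundant is the internal moment M_C. The primary structure is two simply-supported spans AC and CE.
Rotations at C on the released spans (each span's end-slope, ×1/EI):
  span CE: UDL 23.9: wL³/(24EI) = 509.9/EI
  span CE: point load 70.5 at a = 4: Pab(L + b)/(6LEI) = 282/EI
  relative rotation θ_0 = (0 + 791.9)/EI = 791.9/EI
A unit hogging moment at C produces rotation L₁/(3EI) + L₂/(3EI) = 6/EI.
Slope continuity at C: θ_0 = M_C·6/EI, so M_C = 791.9/6 = 132 kN·m (hogging).
Span AC, ΣM about A with M_C applied at C: R_C^{AC}·10 = 0 + 132, so R_C^{AC} = 13.2 kN and R_A = 0 − 13.2 = -13.2 kN.

R_A = -13.2 kN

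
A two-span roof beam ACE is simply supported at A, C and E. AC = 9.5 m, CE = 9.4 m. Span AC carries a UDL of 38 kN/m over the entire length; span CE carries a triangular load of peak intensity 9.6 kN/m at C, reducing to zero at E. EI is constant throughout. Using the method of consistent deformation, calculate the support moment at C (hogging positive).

Insert a hinge at C; M_C is the redundant, and each span becomes simply supported.
Rotations at C on the released spans (each span's end-slope, ×1/EI):
  span AC: UDL 38: wL³/(24EI) = 1358/EI
  span CE: triangular load, peak 9.6: w₀L³/(45EI) = 177.2/EI
  relative rotation θ_0 = (1358 + 177.2)/EI = 1535/EI
A unit hogging moment at C produces rotation L₁/(3EI) + L₂/(3EI) = 6.3/EI.
Compatibility: M_C·(L₁+L₂)/(3EI) = θ_0, giving M_C = 243.6 kN·m (hogging).

M_C = 243.6 kN·m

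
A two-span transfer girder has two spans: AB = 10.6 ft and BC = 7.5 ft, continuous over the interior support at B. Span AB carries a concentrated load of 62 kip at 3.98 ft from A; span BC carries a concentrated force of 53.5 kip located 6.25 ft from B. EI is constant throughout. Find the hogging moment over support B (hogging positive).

Take M_B as the redundant. Released structure: two simple spans AB and BC with a hinge at B.
End slopes at the hinge B, treating each span as simply supported:
  span AB: point load 62 at a = 3.98: Pab(L + a)/(6LEI) = 374.5/EI
  span BC: point load 53.5 at a = 6.25: Pab(L + b)/(6LEI) = 81.27/EI
  relative rotation θ_0 = (374.5 + 81.27)/EI = 455.8/EI
A unit hogging moment at B produces rotation L₁/(3EI) + L₂/(3EI) = 6.033/EI.
Compatibility: M_B·(L₁+L₂)/(3EI) = θ_0, giving M_B = 75.54 kip·ft (hogging).

M_B = 75.54 kip·ft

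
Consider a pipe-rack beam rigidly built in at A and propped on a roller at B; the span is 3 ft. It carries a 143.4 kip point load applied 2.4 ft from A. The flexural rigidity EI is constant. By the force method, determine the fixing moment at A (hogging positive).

M_A = 41.3 kip·ft

Take the reaction at B as the redundant and release it; the primary structure is a cantilever fixed at A.
Downward deflection at the released point B due to the loads:
  point load 143.4 at a = 2.4: Pa²(3L − a)/(6EI) = 908.6/EI
Flexibility coefficient — unit upward force at B: δ_{BB} = L³/(3EI) = 9/EI.
The prop prevents deflection at B: R_B = δ_0/δ_{BB} = 908.6/9 = 101 kip.
Moment equilibrium about A: M_A = Σ(load moments about A) − R_B·L = 344.2 − 101×3 = 41.3 kip·ft.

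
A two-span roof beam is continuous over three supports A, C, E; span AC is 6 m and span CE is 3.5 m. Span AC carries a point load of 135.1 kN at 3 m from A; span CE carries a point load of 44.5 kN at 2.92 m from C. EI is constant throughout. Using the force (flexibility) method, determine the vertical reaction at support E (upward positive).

R_E = 8.378 kN

Release continuity at C by inserting a hinge; the redundant is the internal moment M_C. The primary structure is two simply-supported spans AC and CE.
Discontinuity in slope at C on the released structure — sum the simple-span end rotations:
  span AC: point load 135.1 at a = 3: Pab(L + a)/(6LEI) = 304/EI
  span CE: point load 44.5 at a = 2.92: Pab(L + b)/(6LEI) = 14.64/EI
  relative rotation θ_0 = (304 + 14.64)/EI = 318.6/EI
A unit hogging moment at C produces rotation L₁/(3EI) + L₂/(3EI) = 3.167/EI.
Compatibility: M_C·(L₁+L₂)/(3EI) = θ_0, giving M_C = 100.6 kN·m (hogging).
Span CE, ΣM about E: R_C^{CE}·3.5 = 25.81 + 100.6, so R_C^{CE} = 36.12 kN and R_E = 44.5 − 36.12 = 8.378 kN.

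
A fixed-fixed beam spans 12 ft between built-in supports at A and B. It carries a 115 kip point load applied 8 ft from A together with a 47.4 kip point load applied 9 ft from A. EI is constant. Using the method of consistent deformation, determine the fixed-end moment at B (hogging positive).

Take the two fixed-end moments M_A, M_B as redundants; the released structure is the simple span AB.
End rotations of the released simple span under the applied load (×1/EI):
  at A: point load 115 at a = 8: Pab(L + b)/(6LEI) = 817.8/EI
  at B: point load 115 at a = 8: Pab(L + a)/(6LEI) = 1022/EI
  at A: point load 47.4 at a = 9: Pab(L + b)/(6LEI) = 266.6/EI
  at B: point load 47.4 at a = 9: Pab(L + a)/(6LEI) = 373.3/EI
  θ_A0 = 1084/EI,  θ_B0 = 1395/EI
Flexibility coefficients: a unit moment at one end gives L/(3EI) there and L/(6EI) at the far end, so f₁₁ = f₂₂ = 4/EI and f₁₂ = f₂₁ = 2/EI.
Compatibility — zero rotation at each built-in end:
  4 M_A + 2 M_B = 1084
  2 M_A + 4 M_B = 1395
Solving the pair gives M_A = 128.9 kip·ft and M_B = 284.4 kip·ft (hogging).

M_B = 284.4 kip·ft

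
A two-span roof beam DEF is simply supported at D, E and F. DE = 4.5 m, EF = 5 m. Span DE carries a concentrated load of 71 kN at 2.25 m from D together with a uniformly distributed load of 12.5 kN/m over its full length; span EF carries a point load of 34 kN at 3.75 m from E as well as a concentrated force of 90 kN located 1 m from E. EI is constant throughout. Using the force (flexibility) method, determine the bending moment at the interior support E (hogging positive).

Release continuity at E by inserting a hinge; the redundant is the internal moment M_E. The primary structure is two simply-supported spans DE and EF.
Discontinuity in slope at E on the released structure — sum the simple-span end rotations:
  span DE: point load 71 at a = 2.25: Pab(L + a)/(6LEI) = 89.86/EI
  span DE: UDL 12.5: wL³/(24EI) = 47.46/EI
  span EF: point load 34 at a = 3.75: Pab(L + b)/(6LEI) = 33.2/EI
  span EF: point load 90 at a = 1: Pab(L + b)/(6LEI) = 108/EI
  relative rotation θ_0 = (137.3 + 141.2)/EI = 278.5/EI
A unit hogging moment at E produces rotation L₁/(3EI) + L₂/(3EI) = 3.167/EI.
Compatibility: M_E·(L₁+L₂)/(3EI) = θ_0, giving M_E = 87.95 kN·m (hogging).

M_E = 87.95 kN·m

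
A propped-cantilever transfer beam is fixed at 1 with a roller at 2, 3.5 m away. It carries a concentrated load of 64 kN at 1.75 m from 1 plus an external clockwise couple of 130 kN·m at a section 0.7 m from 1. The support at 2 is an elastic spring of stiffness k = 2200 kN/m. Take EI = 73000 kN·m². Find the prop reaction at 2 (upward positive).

Release the roller at 2. Primary structure: cantilever fixed at 1.
Free-end deflection of the primary structure under the applied loading (downward +):
  point load 64 at a = 1.75: Pa²(3L − a)/(6EI) = 285.8/EI
  clockwise couple 130 at a = 0.7: M₀a(2L − a)/(2EI) = 286.6/EI
  δ_0 = 572.5/EI
Flexibility coefficient — unit upward force at 2: δ_{22} = L³/(3EI) = 14.29/EI.
With EI = 73000 kN·m²: δ_0 = 0.007842 m and δ_{22} = 0.000196 m/kN.
Compatibility — the spring shortens by R_2/k under the reaction it provides: δ_0 − R_2·δ_{22} = R_2/k. With 1/k = 0.000455 m/kN, R_2 = δ_0 / (δ_{22} + 1/k) = 0.007842 / (0.000196 + 0.000455) = 12.06 kN.

R_2 = 12.06 kN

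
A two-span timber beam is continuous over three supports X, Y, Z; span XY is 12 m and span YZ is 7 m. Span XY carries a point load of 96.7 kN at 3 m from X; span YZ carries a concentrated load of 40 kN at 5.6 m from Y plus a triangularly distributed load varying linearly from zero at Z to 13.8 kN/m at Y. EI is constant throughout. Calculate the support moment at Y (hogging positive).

M_Y = 112.4 kN·m

Insert a hinge at Y; M_Y is the redundant, and each span becomes simply supported.
End slopes at the hinge Y, treating each span as simply supported:
  span XY: point load 96.7 at a = 3: Pab(L + a)/(6LEI) = 543.9/EI
  span YZ: point load 40 at a = 5.6: Pab(L + b)/(6LEI) = 62.72/EI
  span YZ: triangular load, peak 13.8: w₀L³/(45EI) = 105.2/EI
  relative rotation θ_0 = (543.9 + 167.9)/EI = 711.8/EI
A unit hogging moment at Y produces rotation L₁/(3EI) + L₂/(3EI) = 6.333/EI.
Slope continuity at Y: θ_0 = M_Y·6.333/EI, so M_Y = 711.8/6.333 = 112.4 kN·m (hogging).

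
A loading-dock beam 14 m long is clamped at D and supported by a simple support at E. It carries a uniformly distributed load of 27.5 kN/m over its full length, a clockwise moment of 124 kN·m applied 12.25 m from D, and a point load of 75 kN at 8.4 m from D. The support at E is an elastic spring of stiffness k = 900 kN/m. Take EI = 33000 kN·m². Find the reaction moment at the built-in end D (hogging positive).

Release the roller at E. Primary structure: cantilever fixed at D.
Downward deflection at the released point E due to the loads:
  UDL 27.5: wL⁴/(8EI) = 132055/EI
  clockwise couple 124 at a = 12.25: M₀a(2L − a)/(2EI) = 11962/EI
  point load 75 at a = 8.4: Pa²(3L − a)/(6EI) = 29635/EI
  δ_0 = 173652/EI
Tip deflection under a unit load at E: L³/(3EI) = 914.7/EI.
With EI = 33000 kN·m²: δ_0 = 5.2622 m and δ_{EE} = 0.027717 m/kN.
Compatibility — the spring shortens by R_E/k under the reaction it provides: δ_0 − R_E·δ_{EE} = R_E/k. With 1/k = 0.001111 m/kN, R_E = δ_0 / (δ_{EE} + 1/k) = 5.2622 / (0.027717 + 0.001111) = 182.5 kN.
Moment equilibrium about D: M_D = Σ(load moments about D) − R_E·L = 3449 − 182.5×14 = 893.5 kN·m.

M_D = 893.5 kN·m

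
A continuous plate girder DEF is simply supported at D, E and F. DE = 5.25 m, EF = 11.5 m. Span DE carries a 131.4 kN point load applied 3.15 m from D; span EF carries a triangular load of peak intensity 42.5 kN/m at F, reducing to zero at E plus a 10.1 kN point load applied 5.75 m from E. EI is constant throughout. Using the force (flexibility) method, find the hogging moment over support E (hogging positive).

Insert a hinge at E; M_E is the redundant, and each span becomes simply supported.
Rotations at E on the released spans (each span's end-slope, ×1/EI):
  span DE: point load 131.4 at a = 3.15: Pab(L + a)/(6LEI) = 231.8/EI
  span EF: triangular load, peak 42.5: 7w₀L³/(360EI) = 1257/EI
  span EF: point load 10.1 at a = 5.75: Pab(L + b)/(6LEI) = 83.48/EI
  relative rotation θ_0 = (231.8 + 1340)/EI = 1572/EI
A unit hogging moment at E produces rotation L₁/(3EI) + L₂/(3EI) = 5.583/EI.
Slope continuity at E: θ_0 = M_E·5.583/EI, so M_E = 1572/5.583 = 281.6 kN·m (hogging).

M_E = 281.6 kN·m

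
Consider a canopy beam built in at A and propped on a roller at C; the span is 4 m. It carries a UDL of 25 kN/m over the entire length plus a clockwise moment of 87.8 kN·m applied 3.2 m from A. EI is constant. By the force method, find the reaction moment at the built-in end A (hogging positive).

Choose R_C as the redundant. The primary structure is the cantilever fixed at A.
Deflection at C on the released cantilever, summing each load's contribution:
  UDL 25: wL⁴/(8EI) = 800/EI
  clockwise couple 87.8 at a = 3.2: M₀a(2L − a)/(2EI) = 674.3/EI
  δ_0 = 1474/EI
Flexibility coefficient — unit upward force at C: δ_{CC} = L³/(3EI) = 21.33/EI.
Compatibility at C: δ_0 − R_C·δ_{CC} = 0, so R_C = 1474/21.33 = 69.11 kN.
Moment equilibrium about A: M_A = Σ(load moments about A) − R_C·L = 287.8 − 69.11×4 = 11.37 kN·m.

M_A = 11.37 kN·m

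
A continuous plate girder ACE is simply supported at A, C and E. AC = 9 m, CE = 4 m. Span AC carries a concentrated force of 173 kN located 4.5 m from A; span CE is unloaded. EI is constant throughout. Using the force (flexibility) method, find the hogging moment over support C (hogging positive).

Insert a hinge at C; M_C is the redundant, and each span becomes simply supported.
Rotations at C on the released spans (each span's end-slope, ×1/EI):
  span AC: point load 173 at a = 4.5: Pab(L + a)/(6LEI) = 875.8/EI
  relative rotation θ_0 = (875.8 + 0)/EI = 875.8/EI
A unit hogging moment at C produces rotation L₁/(3EI) + L₂/(3EI) = 4.333/EI.
Compatibility: M_C·(L₁+L₂)/(3EI) = θ_0, giving M_C = 202.1 kN·m (hogging).

M_C = 202.1 kN·m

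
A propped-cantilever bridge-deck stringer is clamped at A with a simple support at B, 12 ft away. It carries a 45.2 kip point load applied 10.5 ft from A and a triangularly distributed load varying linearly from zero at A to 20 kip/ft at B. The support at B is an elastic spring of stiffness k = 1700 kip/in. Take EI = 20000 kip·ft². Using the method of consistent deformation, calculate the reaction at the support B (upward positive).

Choose R_B as the redundant. The primary structure is the cantilever fixed at A.
Deflection at B on the released cantilever, summing each load's contribution:
  point load 45.2 at a = 10.5: Pa²(3L − a)/(6EI) = 21179/EI
  triangular load, peak 20 at the free end: 11w₀L⁴/(120EI) = 38016/EI
  δ_0 = 59195/EI
Flexibility coefficient — unit upward force at B: δ_{BB} = L³/(3EI) = 576/EI.
With EI = 20000 kip·ft²: δ_0 = 2.9598 ft and δ_{BB} = 0.0288 ft/kip.
Compatibility — the spring shortens by R_B/k under the reaction it provides: δ_0 − R_B·δ_{BB} = R_B/k. With 1/k = 1/(1700×12) ft/kip = 0.000049 ft/kip, R_B = δ_0 / (δ_{BB} + 1/k) = 2.9598 / (0.0288 + 0.000049) = 102.6 kip.

R_B = 102.6 kip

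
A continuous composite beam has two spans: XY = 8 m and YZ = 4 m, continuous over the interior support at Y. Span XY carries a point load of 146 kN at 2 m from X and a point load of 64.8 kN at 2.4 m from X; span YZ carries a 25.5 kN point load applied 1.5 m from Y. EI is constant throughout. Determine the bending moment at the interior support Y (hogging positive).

M_Y = 144.9 kN·m

Release continuity at Y by inserting a hinge; the redundant is the internal moment M_Y. The primary structure is two simply-supported spans XY and YZ.
End slopes at the hinge Y, treating each span as simply supported:
  span XY: point load 146 at a = 2: Pab(L + a)/(6LEI) = 365/EI
  span XY: point load 64.8 at a = 2.4: Pab(L + a)/(6LEI) = 188.7/EI
  span YZ: point load 25.5 at a = 1.5: Pab(L + b)/(6LEI) = 25.9/EI
  relative rotation θ_0 = (553.7 + 25.9)/EI = 579.6/EI
A unit hogging moment at Y produces rotation L₁/(3EI) + L₂/(3EI) = 4/EI.
Slope continuity at Y: θ_0 = M_Y·4/EI, so M_Y = 579.6/4 = 144.9 kN·m (hogging).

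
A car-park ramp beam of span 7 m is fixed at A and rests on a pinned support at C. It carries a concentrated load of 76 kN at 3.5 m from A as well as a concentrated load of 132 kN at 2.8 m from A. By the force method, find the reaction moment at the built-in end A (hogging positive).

M_A = 277.2 kN·m

Remove the prop at C; the released (primary) structure is a cantilever built in at A.
Primary-structure tip deflection at C by superposition:
  point load 76 at a = 3.5: Pa²(3L − a)/(6EI) = 2715/EI
  point load 132 at a = 2.8: Pa²(3L − a)/(6EI) = 3139/EI
  δ_0 = 5855/EI
Flexibility coefficient — unit upward force at C: δ_{CC} = L³/(3EI) = 114.3/EI.
Compatibility at C: δ_0 − R_C·δ_{CC} = 0, so R_C = 5855/114.3 = 51.21 kN.
Moment equilibrium about A: M_A = Σ(load moments about A) − R_C·L = 635.6 − 51.21×7 = 277.2 kN·m.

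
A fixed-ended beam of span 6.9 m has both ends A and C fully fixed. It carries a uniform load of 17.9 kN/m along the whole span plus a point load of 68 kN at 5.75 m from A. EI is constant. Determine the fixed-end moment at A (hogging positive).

Release both end moments; the primary structure is a simply-supported span AC with redundants M_A and M_C.
Simple-span end rotations at A and C under the given loads:
  at A: UDL 17.9: wL³/(24EI) = 245/EI
  at C: UDL 17.9: wL³/(24EI) = 245/EI
  at A: point load 68 at a = 5.75: Pab(L + b)/(6LEI) = 87.43/EI
  at C: point load 68 at a = 5.75: Pab(L + a)/(6LEI) = 137.4/EI
  θ_A0 = 332.4/EI,  θ_C0 = 382.4/EI
Flexibility coefficients: a unit moment at one end gives L/(3EI) there and L/(6EI) at the far end, so f₁₁ = f₂₂ = 2.3/EI and f₁₂ = f₂₁ = 1.15/EI.
Compatibility — zero rotation at each built-in end:
  2.3 M_A + 1.15 M_C = 332.4
  1.15 M_A + 2.3 M_C = 382.4
Solving the pair gives M_A = 81.88 kN·m and M_C = 125.3 kN·m (hogging).

M_A = 81.88 kN·m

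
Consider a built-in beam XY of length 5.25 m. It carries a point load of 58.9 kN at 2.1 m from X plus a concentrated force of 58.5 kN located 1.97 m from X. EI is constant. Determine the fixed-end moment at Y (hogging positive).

Release both end moments; the primary structure is a simply-supported span XY with redundants M_X and M_Y.
End rotations of the released simple span under the applied load (×1/EI):
  at X: point load 58.9 at a = 2.1: Pab(L + b)/(6LEI) = 103.9/EI
  at Y: point load 58.9 at a = 2.1: Pab(L + a)/(6LEI) = 90.91/EI
  at X: point load 58.5 at a = 1.97: Pab(L + b)/(6LEI) = 102.4/EI
  at Y: point load 58.5 at a = 1.97: Pab(L + a)/(6LEI) = 86.64/EI
  θ_X0 = 206.3/EI,  θ_Y0 = 177.6/EI
Flexibility coefficients: a unit moment at one end gives L/(3EI) there and L/(6EI) at the far end, so f₁₁ = f₂₂ = 1.75/EI and f₁₂ = f₂₁ = 0.875/EI.
Compatibility — zero rotation at each built-in end:
  1.75 M_X + 0.875 M_Y = 206.3
  0.875 M_X + 1.75 M_Y = 177.6
Solving the pair gives M_X = 89.51 kN·m and M_Y = 56.7 kN·m (hogging).

M_Y = 56.7 kN·m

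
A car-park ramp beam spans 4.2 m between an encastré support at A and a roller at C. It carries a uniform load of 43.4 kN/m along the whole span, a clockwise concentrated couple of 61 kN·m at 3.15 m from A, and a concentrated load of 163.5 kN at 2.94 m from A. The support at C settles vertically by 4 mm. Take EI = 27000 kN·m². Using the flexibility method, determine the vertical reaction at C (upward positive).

R_C = 176.5 kN

Release the roller at C. Primary structure: cantilever fixed at A.
Primary-structure tip deflection at C by superposition:
  UDL 43.4: wL⁴/(8EI) = 1688/EI
  clockwise couple 61 at a = 3.15: M₀a(2L − a)/(2EI) = 504.4/EI
  point load 163.5 at a = 2.94: Pa²(3L − a)/(6EI) = 2275/EI
  δ_0 = 4468/EI
Tip deflection under a unit load at C: L³/(3EI) = 24.7/EI.
With EI = 27000 kN·m²: δ_0 = 0.16547 m and δ_{CC} = 0.000915 m/kN.
Compatibility — the beam at C must follow the support down by 0.004 m: δ_0 − R_C·δ_{CC} = 0.004, so R_C = (0.16547 − 0.004)/0.000915 = 176.5 kN.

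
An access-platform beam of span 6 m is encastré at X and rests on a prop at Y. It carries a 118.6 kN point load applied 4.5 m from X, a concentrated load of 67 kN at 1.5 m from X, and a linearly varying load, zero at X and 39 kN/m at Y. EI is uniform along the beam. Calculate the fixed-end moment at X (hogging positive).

M_X = 231.2 kN·m

Take the reaction at Y as the redundant and release it; the primary structure is a cantilever fixed at X.
Free-end deflection of the primary structure under the applied loading (downward +):
  point load 118.6 at a = 4.5: Pa²(3L − a)/(6EI) = 5404/EI
  point load 67 at a = 1.5: Pa²(3L − a)/(6EI) = 414.6/EI
  triangular load, peak 39 at the free end: 11w₀L⁴/(120EI) = 4633/EI
  δ_0 = 10451/EI
Flexibility coefficient — unit upward force at Y: δ_{YY} = L³/(3EI) = 72/EI.
Compatibility at Y: δ_0 − R_Y·δ_{YY} = 0, so R_Y = 10451/72 = 145.2 kN.
Moment equilibrium about X: M_X = Σ(load moments about X) − R_Y·L = 1102 − 145.2×6 = 231.2 kN·m.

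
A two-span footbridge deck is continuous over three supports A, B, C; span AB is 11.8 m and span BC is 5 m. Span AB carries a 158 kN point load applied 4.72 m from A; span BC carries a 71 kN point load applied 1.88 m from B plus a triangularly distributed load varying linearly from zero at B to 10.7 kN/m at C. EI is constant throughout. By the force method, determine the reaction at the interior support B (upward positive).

Take M_B as the redundant. Released structure: two simple spans AB and BC with a hinge at B.
End slopes at the hinge B, treating each span as simply supported:
  span AB: point load 158 at a = 4.72: Pab(L + a)/(6LEI) = 1232/EI
  span BC: point load 71 at a = 1.88: Pab(L + b)/(6LEI) = 112.7/EI
  span BC: triangular load, peak 10.7: 7w₀L³/(360EI) = 26.01/EI
  relative rotation θ_0 = (1232 + 138.7)/EI = 1371/EI
A unit hogging moment at B produces rotation L₁/(3EI) + L₂/(3EI) = 5.6/EI.
Compatibility: M_B·(L₁+L₂)/(3EI) = θ_0, giving M_B = 244.8 kN·m (hogging).
Span AB, ΣM about A with M_B applied at B: R_B^{AB}·11.8 = 745.8 + 244.8, so R_B^{AB} = 83.94 kN and R_A = 158 − 83.94 = 74.06 kN.
Span BC, ΣM about C: R_B^{BC}·5 = 266.1 + 244.8, so R_B^{BC} = 102.2 kN and R_C = 97.75 − 102.2 = -4.425 kN.
R_B = 83.94 + 102.2 = 186.1 kN.

R_B = 186.1 kN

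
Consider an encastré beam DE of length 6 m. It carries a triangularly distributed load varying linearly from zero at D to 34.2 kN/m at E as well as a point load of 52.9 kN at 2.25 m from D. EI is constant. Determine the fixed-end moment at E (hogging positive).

Release both end moments; the primary structure is a simply-supported span DE with redundants M_D and M_E.
On the primary (simply-supported) span, the end slopes from the loading are:
  at D: triangular load, peak 34.2: 7w₀L³/(360EI) = 143.6/EI
  at E: triangular load, peak 34.2: w₀L³/(45EI) = 164.2/EI
  at D: point load 52.9 at a = 2.25: Pab(L + b)/(6LEI) = 120.9/EI
  at E: point load 52.9 at a = 2.25: Pab(L + a)/(6LEI) = 102.3/EI
  θ_D0 = 264.5/EI,  θ_E0 = 266.4/EI
Flexibility coefficients: a unit moment at one end gives L/(3EI) there and L/(6EI) at the far end, so f₁₁ = f₂₂ = 2/EI and f₁₂ = f₂₁ = 1/EI.
Compatibility — zero rotation at each built-in end:
  2 M_D + 1 M_E = 264.5
  1 M_D + 2 M_E = 266.4
Solving the pair gives M_D = 87.53 kN·m and M_E = 89.46 kN·m (hogging).

M_E = 89.46 kN·m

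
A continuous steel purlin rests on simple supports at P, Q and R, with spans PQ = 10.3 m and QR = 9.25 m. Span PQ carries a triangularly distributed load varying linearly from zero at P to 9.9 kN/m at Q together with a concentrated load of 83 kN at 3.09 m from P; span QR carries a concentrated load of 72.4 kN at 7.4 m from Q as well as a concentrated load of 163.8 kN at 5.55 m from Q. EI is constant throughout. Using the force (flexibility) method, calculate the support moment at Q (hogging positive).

Take M_Q as the redundant. Released structure: two simple spans PQ and QR with a hinge at Q.
Discontinuity in slope at Q on the released structure — sum the simple-span end rotations:
  span PQ: triangular load, peak 9.9: w₀L³/(45EI) = 240.4/EI
  span PQ: point load 83 at a = 3.09: Pab(L + a)/(6LEI) = 400.6/EI
  span QR: point load 72.4 at a = 7.4: Pab(L + b)/(6LEI) = 198.2/EI
  span QR: point load 163.8 at a = 5.55: Pab(L + b)/(6LEI) = 784.8/EI
  relative rotation θ_0 = (641 + 983.1)/EI = 1624/EI
A unit hogging moment at Q produces rotation L₁/(3EI) + L₂/(3EI) = 6.517/EI.
Slope continuity at Q: θ_0 = M_Q·6.517/EI, so M_Q = 1624/6.517 = 249.2 kN·m (hogging).

M_Q = 249.2 kN·m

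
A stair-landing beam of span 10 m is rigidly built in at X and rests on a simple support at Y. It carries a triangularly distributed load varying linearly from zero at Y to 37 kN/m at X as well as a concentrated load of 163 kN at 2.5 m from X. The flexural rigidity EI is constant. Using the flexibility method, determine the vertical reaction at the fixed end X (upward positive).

Take the reaction at Y as the redundant and release it; the primary structure is a cantilever fixed at X.
Downward deflection at the released point Y due to the loads:
  triangular load, peak 37 at the fixed end: w₀L⁴/(30EI) = 12333/EI
  point load 163 at a = 2.5: Pa²(3L − a)/(6EI) = 4669/EI
  δ_0 = 17003/EI
Tip deflection under a unit load at Y: L³/(3EI) = 333.3/EI.
Compatibility at Y: δ_0 − R_Y·δ_{YY} = 0, so R_Y = 17003/333.3 = 51.01 kN.
Vertical equilibrium: R_X = ΣP − R_Y = 348 − 51.01 = 297 kN.

R_X = 297 kN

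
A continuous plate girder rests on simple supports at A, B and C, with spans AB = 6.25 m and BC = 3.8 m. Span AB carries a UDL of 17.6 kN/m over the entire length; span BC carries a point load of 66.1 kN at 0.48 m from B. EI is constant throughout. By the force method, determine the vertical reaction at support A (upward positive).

R_A = 44.88 kN

Release continuity at B by inserting a hinge; the redundant is the internal moment M_B. The primary structure is two simply-supported spans AB and BC.
End slopes at the hinge B, treating each span as simply supported:
  span AB: UDL 17.6: wL³/(24EI) = 179/EI
  span BC: point load 66.1 at a = 0.48: Pab(L + b)/(6LEI) = 32.89/EI
  relative rotation θ_0 = (179 + 32.89)/EI = 211.9/EI
A unit hogging moment at B produces rotation L₁/(3EI) + L₂/(3EI) = 3.35/EI.
Compatibility: M_B·(L₁+L₂)/(3EI) = θ_0, giving M_B = 63.26 kN·m (hogging).
Span AB, ΣM about A with M_B applied at B: R_B^{AB}·6.25 = 343.8 + 63.26, so R_B^{AB} = 65.12 kN and R_A = 110 − 65.12 = 44.88 kN.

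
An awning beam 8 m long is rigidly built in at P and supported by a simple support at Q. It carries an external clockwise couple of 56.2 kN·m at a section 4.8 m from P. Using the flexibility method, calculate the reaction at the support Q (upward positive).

Choose R_Q as the redundant. The primary structure is the cantilever fixed at P.
Primary-structure tip deflection at Q by superposition:
  clockwise couple 56.2 at a = 4.8: M₀a(2L − a)/(2EI) = 1511/EI
Flexibility coefficient — unit upward force at Q: δ_{QQ} = L³/(3EI) = 170.7/EI.
The prop prevents deflection at Q: R_Q = δ_0/δ_{QQ} = 1511/170.7 = 8.851 kN.

R_Q = 8.851 kN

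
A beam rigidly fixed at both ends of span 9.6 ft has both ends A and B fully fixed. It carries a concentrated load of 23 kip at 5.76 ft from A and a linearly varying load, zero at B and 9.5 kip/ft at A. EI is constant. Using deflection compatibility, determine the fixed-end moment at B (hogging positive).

M_B = 60.98 kip·ft

Take the two fixed-end moments M_A, M_B as redundants; the released structure is the simple span AB.
End rotations of the released simple span under the applied load (×1/EI):
  at A: point load 23 at a = 5.76: Pab(L + b)/(6LEI) = 118.7/EI
  at B: point load 23 at a = 5.76: Pab(L + a)/(6LEI) = 135.7/EI
  at A: triangular load, peak 9.5: w₀L³/(45EI) = 186.8/EI
  at B: triangular load, peak 9.5: 7w₀L³/(360EI) = 163.4/EI
  θ_A0 = 305.5/EI,  θ_B0 = 299.1/EI
Flexibility coefficients: a unit moment at one end gives L/(3EI) there and L/(6EI) at the far end, so f₁₁ = f₂₂ = 3.2/EI and f₁₂ = f₂₁ = 1.6/EI.
Compatibility — zero rotation at each built-in end:
  3.2 M_A + 1.6 M_B = 305.5
  1.6 M_A + 3.2 M_B = 299.1
Solving the pair gives M_A = 64.97 kip·ft and M_B = 60.98 kip·ft (hogging).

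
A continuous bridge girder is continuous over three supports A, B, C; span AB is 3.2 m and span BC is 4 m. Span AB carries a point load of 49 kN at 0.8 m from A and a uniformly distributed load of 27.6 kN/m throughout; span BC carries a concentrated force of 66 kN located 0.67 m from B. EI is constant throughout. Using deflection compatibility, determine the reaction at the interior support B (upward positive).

Take M_B as the redundant. Released structure: two simple spans AB and BC with a hinge at B.
Rotations at B on the released spans (each span's end-slope, ×1/EI):
  span AB: point load 49 at a = 0.8: Pab(L + a)/(6LEI) = 19.6/EI
  span AB: UDL 27.6: wL³/(24EI) = 37.68/EI
  span BC: point load 66 at a = 0.67: Pab(L + b)/(6LEI) = 44.97/EI
  relative rotation θ_0 = (57.28 + 44.97)/EI = 102.3/EI
A unit hogging moment at B produces rotation L₁/(3EI) + L₂/(3EI) = 2.4/EI.
Compatibility: M_B·(L₁+L₂)/(3EI) = θ_0, giving M_B = 42.61 kN·m (hogging).
Span AB, ΣM about A with M_B applied at B: R_B^{AB}·3.2 = 180.5 + 42.61, so R_B^{AB} = 69.72 kN and R_A = 137.3 − 69.72 = 67.6 kN.
Span BC, ΣM about C: R_B^{BC}·4 = 219.8 + 42.61, so R_B^{BC} = 65.6 kN and R_C = 66 − 65.6 = 0.4033 kN.
R_B = 69.72 + 65.6 = 135.3 kN.

R_B = 135.3 kN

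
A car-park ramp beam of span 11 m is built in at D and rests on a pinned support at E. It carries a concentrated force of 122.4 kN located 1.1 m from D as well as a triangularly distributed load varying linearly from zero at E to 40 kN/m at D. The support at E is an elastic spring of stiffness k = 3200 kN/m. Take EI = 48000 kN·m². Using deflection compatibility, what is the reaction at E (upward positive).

Choose R_E as the redundant. The primary structure is the cantilever fixed at D.
Downward deflection at the released point E due to the loads:
  point load 122.4 at a = 1.1: Pa²(3L − a)/(6EI) = 787.4/EI
  triangular load, peak 40 at the fixed end: w₀L⁴/(30EI) = 19521/EI
  δ_0 = 20309/EI
Tip deflection under a unit load at E: L³/(3EI) = 443.7/EI.
With EI = 48000 kN·m²: δ_0 = 0.4231 m and δ_{EE} = 0.009243 m/kN.
Compatibility — the spring shortens by R_E/k under the reaction it provides: δ_0 − R_E·δ_{EE} = R_E/k. With 1/k = 0.000313 m/kN, R_E = δ_0 / (δ_{EE} + 1/k) = 0.4231 / (0.009243 + 0.000313) = 44.28 kN.

R_E = 44.28 kN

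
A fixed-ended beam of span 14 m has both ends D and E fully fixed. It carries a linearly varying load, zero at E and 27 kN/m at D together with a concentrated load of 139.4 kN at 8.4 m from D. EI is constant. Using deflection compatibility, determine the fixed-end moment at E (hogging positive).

M_E = 457.4 kN·m

Release both end moments; the primary structure is a simply-supported span DE with redundants M_D and M_E.
End rotations of the released simple span under the applied load (×1/EI):
  at D: triangular load, peak 27: w₀L³/(45EI) = 1646/EI
  at E: triangular load, peak 27: 7w₀L³/(360EI) = 1441/EI
  at D: point load 139.4 at a = 8.4: Pab(L + b)/(6LEI) = 1530/EI
  at E: point load 139.4 at a = 8.4: Pab(L + a)/(6LEI) = 1749/EI
  θ_D0 = 3176/EI,  θ_E0 = 3189/EI
Flexibility coefficients: a unit moment at one end gives L/(3EI) there and L/(6EI) at the far end, so f₁₁ = f₂₂ = 4.667/EI and f₁₂ = f₂₁ = 2.333/EI.
Compatibility — zero rotation at each built-in end:
  4.667 M_D + 2.333 M_E = 3176
  2.333 M_D + 4.667 M_E = 3189
Solving the pair gives M_D = 452 kN·m and M_E = 457.4 kN·m (hogging).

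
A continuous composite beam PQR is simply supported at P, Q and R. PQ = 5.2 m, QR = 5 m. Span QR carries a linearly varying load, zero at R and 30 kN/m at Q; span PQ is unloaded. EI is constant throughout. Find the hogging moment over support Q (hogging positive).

M_Q = 24.51 kN·m

Take M_Q as the redundant. Released structure: two simple spans PQ and QR with a hinge at Q.
End slopes at the hinge Q, treating each span as simply supported:
  span QR: triangular load, peak 30: w₀L³/(45EI) = 83.33/EI
  relative rotation θ_0 = (0 + 83.33)/EI = 83.33/EI
A unit hogging moment at Q produces rotation L₁/(3EI) + L₂/(3EI) = 3.4/EI.
Slope continuity at Q: θ_0 = M_Q·3.4/EI, so M_Q = 83.33/3.4 = 24.51 kN·m (hogging).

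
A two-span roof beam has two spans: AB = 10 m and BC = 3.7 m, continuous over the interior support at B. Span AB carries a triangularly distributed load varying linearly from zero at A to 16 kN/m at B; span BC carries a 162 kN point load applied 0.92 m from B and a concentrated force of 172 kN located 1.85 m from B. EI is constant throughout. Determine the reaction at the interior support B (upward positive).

R_B = 311.6 kN

Take M_B as the redundant. Released structure: two simple spans AB and BC with a hinge at B.
End slopes at the hinge B, treating each span as simply supported:
  span AB: triangular load, peak 16: w₀L³/(45EI) = 355.6/EI
  span BC: point load 162 at a = 0.92: Pab(L + b)/(6LEI) = 120.9/EI
  span BC: point load 172 at a = 1.85: Pab(L + b)/(6LEI) = 147.2/EI
  relative rotation θ_0 = (355.6 + 268.1)/EI = 623.7/EI
A unit hogging moment at B produces rotation L₁/(3EI) + L₂/(3EI) = 4.567/EI.
Compatibility: M_B·(L₁+L₂)/(3EI) = θ_0, giving M_B = 136.6 kN·m (hogging).
Span AB, ΣM about A with M_B applied at B: R_B^{AB}·10 = 533.3 + 136.6, so R_B^{AB} = 66.99 kN and R_A = 80 − 66.99 = 13.01 kN.
Span BC, ΣM about C: R_B^{BC}·3.7 = 768.6 + 136.6, so R_B^{BC} = 244.6 kN and R_C = 334 − 244.6 = 89.37 kN.
R_B = 66.99 + 244.6 = 311.6 kN.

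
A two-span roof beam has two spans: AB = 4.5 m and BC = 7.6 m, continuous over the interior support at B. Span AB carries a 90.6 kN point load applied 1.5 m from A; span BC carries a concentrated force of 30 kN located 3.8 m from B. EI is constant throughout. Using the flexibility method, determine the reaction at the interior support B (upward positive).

Release continuity at B by inserting a hinge; the redundant is the internal moment M_B. The primary structure is two simply-supported spans AB and BC.
Rotations at B on the released spans (each span's end-slope, ×1/EI):
  span AB: point load 90.6 at a = 1.5: Pab(L + a)/(6LEI) = 90.6/EI
  span BC: point load 30 at a = 3.8: Pab(L + b)/(6LEI) = 108.3/EI
  relative rotation θ_0 = (90.6 + 108.3)/EI = 198.9/EI
A unit hogging moment at B produces rotation L₁/(3EI) + L₂/(3EI) = 4.033/EI.
Compatibility: M_B·(L₁+L₂)/(3EI) = θ_0, giving M_B = 49.31 kN·m (hogging).
Span AB, ΣM about A with M_B applied at B: R_B^{AB}·4.5 = 135.9 + 49.31, so R_B^{AB} = 41.16 kN and R_A = 90.6 − 41.16 = 49.44 kN.
Span BC, ΣM about C: R_B^{BC}·7.6 = 114 + 49.31, so R_B^{BC} = 21.49 kN and R_C = 30 − 21.49 = 8.511 kN.
R_B = 41.16 + 21.49 = 62.65 kN.

R_B = 62.65 kN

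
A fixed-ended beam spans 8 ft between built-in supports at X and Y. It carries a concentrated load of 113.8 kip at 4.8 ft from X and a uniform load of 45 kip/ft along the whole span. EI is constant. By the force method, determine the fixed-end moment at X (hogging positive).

M_X = 327.4 kip·ft

Take the two fixed-end moments M_X, M_Y as redundants; the released structure is the simple span XY.
End rotations of the released simple span under the applied load (×1/EI):
  at X: point load 113.8 at a = 4.8: Pab(L + b)/(6LEI) = 407.9/EI
  at Y: point load 113.8 at a = 4.8: Pab(L + a)/(6LEI) = 466.1/EI
  at X: UDL 45: wL³/(24EI) = 960/EI
  at Y: UDL 45: wL³/(24EI) = 960/EI
  θ_X0 = 1368/EI,  θ_Y0 = 1426/EI
Flexibility coefficients: a unit moment at one end gives L/(3EI) there and L/(6EI) at the far end, so f₁₁ = f₂₂ = 2.667/EI and f₁₂ = f₂₁ = 1.333/EI.
Compatibility — zero rotation at each built-in end:
  2.667 M_X + 1.333 M_Y = 1368
  1.333 M_X + 2.667 M_Y = 1426
Solving the pair gives M_X = 327.4 kip·ft and M_Y = 371.1 kip·ft (hogging).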